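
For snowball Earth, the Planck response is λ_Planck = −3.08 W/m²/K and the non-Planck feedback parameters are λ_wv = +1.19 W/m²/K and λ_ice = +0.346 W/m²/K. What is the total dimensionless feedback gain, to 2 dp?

Convert to gains: g_wv = 1.19/3.08 = 0.3864; g_ice = 0.346/3.08 = 0.1123.
Total gain g = 0.4987.

0.50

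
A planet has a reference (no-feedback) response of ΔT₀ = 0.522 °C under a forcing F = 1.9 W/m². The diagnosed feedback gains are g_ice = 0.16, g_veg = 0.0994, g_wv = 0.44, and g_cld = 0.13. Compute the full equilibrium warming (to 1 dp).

Total gain g = 0.16 + 0.0994 + 0.44 + 0.13 = 0.8294.
Amplification A = 1/(1 − 0.8294) = 5.862.
ΔT = 0.522 × 5.862 = 3.1 °C.

3.1 °C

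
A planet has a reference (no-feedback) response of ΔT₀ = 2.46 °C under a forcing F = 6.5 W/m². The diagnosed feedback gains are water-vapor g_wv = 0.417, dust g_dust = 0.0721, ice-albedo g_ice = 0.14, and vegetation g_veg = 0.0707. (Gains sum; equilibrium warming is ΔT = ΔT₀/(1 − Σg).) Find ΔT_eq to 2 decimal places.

Total gain g = 0.417 + 0.0721 + 0.14 + 0.0707 = 0.6998.
Amplification A = 1/(1 − 0.6998) = 3.331.
ΔT = 2.46 × 3.331 = 8.19 °C.

8.19 °C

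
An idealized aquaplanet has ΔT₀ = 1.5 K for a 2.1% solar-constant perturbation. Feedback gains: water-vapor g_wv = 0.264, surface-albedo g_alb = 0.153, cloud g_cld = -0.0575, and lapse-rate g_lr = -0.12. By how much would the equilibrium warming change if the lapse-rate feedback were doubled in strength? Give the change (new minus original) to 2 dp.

-0.27 K

Original: g = 0.2395, ΔT = 1.5/(1−0.2395) = 1.9724 K.
With doubled lapse-rate: g' = 0.1195, ΔT' = 1.5/(1−0.1195) = 1.7036 K.
Change = 1.7036 − 1.9724 = -0.27 K.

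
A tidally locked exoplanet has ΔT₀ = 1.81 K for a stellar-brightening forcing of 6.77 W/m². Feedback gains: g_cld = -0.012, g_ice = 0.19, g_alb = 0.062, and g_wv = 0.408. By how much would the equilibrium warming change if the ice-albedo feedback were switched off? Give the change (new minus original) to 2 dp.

-1.80 K

Original: g = 0.648, ΔT = 1.81/(1−0.648) = 5.1420 K.
Without ice-albedo: g' = 0.458, ΔT' = 1.81/(1−0.458) = 3.3395 K.
Change = 3.3395 − 5.1420 = -1.80 K.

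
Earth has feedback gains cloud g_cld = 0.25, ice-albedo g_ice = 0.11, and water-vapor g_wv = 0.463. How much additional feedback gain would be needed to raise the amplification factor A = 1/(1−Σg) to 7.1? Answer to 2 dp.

0.04

Current total gain = 0.823.
Target gain for A = 7.1: g* = 1 − 1/7.1 = 0.8592.
Additional gain needed = 0.8592 − 0.823 = 0.04.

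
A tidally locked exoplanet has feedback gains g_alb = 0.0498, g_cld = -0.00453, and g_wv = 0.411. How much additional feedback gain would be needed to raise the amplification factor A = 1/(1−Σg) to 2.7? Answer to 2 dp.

0.17

Current total gain = 0.45627.
Target gain for A = 2.7: g* = 1 − 1/2.7 = 0.6296.
Additional gain needed = 0.6296 − 0.45627 = 0.17.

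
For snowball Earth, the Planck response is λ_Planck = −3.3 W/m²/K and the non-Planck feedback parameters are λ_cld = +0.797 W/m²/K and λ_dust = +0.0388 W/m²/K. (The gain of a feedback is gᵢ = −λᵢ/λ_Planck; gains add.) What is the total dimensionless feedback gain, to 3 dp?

Convert to gains: g_cld = 0.797/3.3 = 0.2415; g_dust = 0.0388/3.3 = 0.01176.
Total gain g = 0.25326.

0.253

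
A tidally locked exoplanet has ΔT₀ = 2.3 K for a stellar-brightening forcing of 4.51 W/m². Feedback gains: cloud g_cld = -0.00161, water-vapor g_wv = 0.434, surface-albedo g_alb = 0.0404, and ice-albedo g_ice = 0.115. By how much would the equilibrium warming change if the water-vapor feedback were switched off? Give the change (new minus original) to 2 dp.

-2.86 K

Original: g = 0.58779, ΔT = 2.3/(1−0.58779) = 5.5797 K.
Without water-vapor: g' = 0.15379, ΔT' = 2.3/(1−0.15379) = 2.7180 K.
Change = 2.7180 − 5.5797 = -2.86 K.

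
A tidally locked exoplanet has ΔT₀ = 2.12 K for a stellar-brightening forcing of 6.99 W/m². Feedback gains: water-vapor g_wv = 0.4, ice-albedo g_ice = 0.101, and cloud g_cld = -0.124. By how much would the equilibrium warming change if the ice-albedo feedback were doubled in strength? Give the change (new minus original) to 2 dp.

0.66 K

Original: g = 0.377, ΔT = 2.12/(1−0.377) = 3.4029 K.
With doubled ice-albedo: g' = 0.478, ΔT' = 2.12/(1−0.478) = 4.0613 K.
Change = 4.0613 − 3.4029 = 0.66 K.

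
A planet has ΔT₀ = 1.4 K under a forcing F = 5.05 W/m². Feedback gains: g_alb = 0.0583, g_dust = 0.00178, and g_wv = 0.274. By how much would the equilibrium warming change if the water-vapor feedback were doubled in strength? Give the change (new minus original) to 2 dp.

1.47 K

Original: g = 0.33408, ΔT = 1.4/(1−0.33408) = 2.1024 K.
With doubled water-vapor: g' = 0.60808, ΔT' = 1.4/(1−0.60808) = 3.5722 K.
Change = 3.5722 − 2.1024 = 1.47 K.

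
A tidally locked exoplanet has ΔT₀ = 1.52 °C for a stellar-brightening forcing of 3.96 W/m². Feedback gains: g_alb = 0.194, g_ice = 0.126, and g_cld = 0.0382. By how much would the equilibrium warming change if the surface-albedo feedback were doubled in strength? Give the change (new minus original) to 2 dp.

Original: g = 0.3582, ΔT = 1.52/(1−0.3582) = 2.3683 °C.
With doubled surface-albedo: g' = 0.5522, ΔT' = 1.52/(1−0.5522) = 3.3944 °C.
Change = 3.3944 − 2.3683 = 1.03 °C.

1.03 °C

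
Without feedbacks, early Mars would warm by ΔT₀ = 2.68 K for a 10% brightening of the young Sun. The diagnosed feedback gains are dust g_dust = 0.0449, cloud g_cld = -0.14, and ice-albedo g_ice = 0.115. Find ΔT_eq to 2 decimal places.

2.73 K

Total gain g = 0.0449 − 0.14 + 0.115 = 0.0199.
Amplification A = 1/(1 − 0.0199) = 1.02.
ΔT = 2.68 × 1.02 = 2.73 K.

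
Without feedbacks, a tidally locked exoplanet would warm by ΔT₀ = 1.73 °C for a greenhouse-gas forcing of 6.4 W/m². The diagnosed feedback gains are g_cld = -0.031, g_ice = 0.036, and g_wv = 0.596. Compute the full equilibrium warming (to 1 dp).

Total gain g = -0.031 + 0.036 + 0.596 = 0.601.
Amplification A = 1/(1 − 0.601) = 2.506.
ΔT = 1.73 × 2.506 = 4.3 °C.

4.3 °C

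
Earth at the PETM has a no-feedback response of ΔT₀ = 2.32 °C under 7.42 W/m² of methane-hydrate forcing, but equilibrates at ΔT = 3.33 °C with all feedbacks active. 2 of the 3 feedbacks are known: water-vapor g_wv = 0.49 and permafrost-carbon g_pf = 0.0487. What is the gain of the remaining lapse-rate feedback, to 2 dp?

-0.24

Amplification A = ΔT/ΔT₀ = 3.33/2.32 = 1.435.
Total gain g = 1 − 1/A = 1 − 1/1.435 = 0.3031.
Known gains sum to 0.49 + 0.0487 = 0.5387.
g_lr = 0.3031 − 0.5387 = -0.24.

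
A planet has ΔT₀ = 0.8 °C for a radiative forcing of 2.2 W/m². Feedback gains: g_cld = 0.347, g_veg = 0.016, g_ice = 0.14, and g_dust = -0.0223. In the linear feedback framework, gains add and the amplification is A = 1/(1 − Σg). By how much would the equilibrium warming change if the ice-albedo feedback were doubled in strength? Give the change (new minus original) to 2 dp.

Original: g = 0.4807, ΔT = 0.8/(1−0.4807) = 1.5405 °C.
With doubled ice-albedo: g' = 0.6207, ΔT' = 0.8/(1−0.6207) = 2.1091 °C.
Change = 2.1091 − 1.5405 = 0.57 °C.

0.57 °C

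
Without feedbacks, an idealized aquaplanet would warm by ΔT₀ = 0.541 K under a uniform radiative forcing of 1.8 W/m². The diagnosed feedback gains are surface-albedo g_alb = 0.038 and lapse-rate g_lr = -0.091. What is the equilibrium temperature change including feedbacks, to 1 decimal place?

0.5 K

Total gain g = 0.038 − 0.091 = -0.053.
Amplification A = 1/(1 + 0.053) = 0.9497.
ΔT = 0.541 × 0.9497 = 0.5 K.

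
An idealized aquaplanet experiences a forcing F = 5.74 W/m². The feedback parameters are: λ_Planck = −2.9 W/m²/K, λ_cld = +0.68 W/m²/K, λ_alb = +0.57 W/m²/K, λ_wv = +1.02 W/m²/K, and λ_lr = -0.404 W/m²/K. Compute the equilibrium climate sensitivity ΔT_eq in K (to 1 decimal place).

5.6 K

Net feedback parameter λ = (−2.9) + (+0.68) + (+0.57) + (+1.02) + (-0.404) = -1.034 W/m²/K.
ΔT = −F/λ = −5.74/(-1.034) = 5.6 K.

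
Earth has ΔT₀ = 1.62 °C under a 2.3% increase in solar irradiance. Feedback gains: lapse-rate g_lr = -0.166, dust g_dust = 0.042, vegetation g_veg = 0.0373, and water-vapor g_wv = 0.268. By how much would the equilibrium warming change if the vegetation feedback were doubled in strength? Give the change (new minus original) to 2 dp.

0.09 °C

Original: g = 0.1813, ΔT = 1.62/(1−0.1813) = 1.9787 °C.
With doubled vegetation: g' = 0.2186, ΔT' = 1.62/(1−0.2186) = 2.0732 °C.
Change = 2.0732 − 1.9787 = 0.09 °C.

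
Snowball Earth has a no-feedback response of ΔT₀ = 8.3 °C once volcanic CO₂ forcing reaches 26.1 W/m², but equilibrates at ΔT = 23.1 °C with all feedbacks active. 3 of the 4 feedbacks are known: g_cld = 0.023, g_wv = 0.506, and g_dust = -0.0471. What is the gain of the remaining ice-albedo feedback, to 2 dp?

0.16

Amplification A = ΔT/ΔT₀ = 23.1/8.3 = 2.783.
Total gain g = 1 − 1/A = 1 − 1/2.783 = 0.6407.
Known gains sum to 0.023 + 0.506 − 0.0471 = 0.4819.
g_ice = 0.6407 − 0.4819 = 0.16.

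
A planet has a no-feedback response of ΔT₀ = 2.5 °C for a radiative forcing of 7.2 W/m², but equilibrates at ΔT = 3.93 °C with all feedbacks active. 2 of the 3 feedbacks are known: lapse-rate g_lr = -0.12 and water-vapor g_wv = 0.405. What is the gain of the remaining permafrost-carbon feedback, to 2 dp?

0.08

Amplification A = ΔT/ΔT₀ = 3.93/2.5 = 1.572.
Total gain g = 1 − 1/A = 1 − 1/1.572 = 0.3639.
Known gains sum to -0.12 + 0.405 = 0.285.
g_pf = 0.3639 − 0.285 = 0.08.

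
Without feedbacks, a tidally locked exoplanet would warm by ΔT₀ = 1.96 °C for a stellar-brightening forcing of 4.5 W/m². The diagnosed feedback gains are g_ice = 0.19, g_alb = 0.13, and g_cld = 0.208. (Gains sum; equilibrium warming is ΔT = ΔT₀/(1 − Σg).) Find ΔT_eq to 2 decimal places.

4.15 °C

Total gain g = 0.19 + 0.13 + 0.208 = 0.528.
Amplification A = 1/(1 − 0.528) = 2.119.
ΔT = 1.96 × 2.119 = 4.15 °C.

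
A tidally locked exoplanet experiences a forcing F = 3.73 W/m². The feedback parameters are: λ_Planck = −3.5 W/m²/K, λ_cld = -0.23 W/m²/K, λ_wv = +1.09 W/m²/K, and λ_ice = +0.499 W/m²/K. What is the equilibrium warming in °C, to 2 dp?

Net feedback parameter λ = (−3.5) + (-0.23) + (+1.09) + (+0.499) = -2.141 W/m²/K.
ΔT = −F/λ = −3.73/(-2.141) = 1.74 °C.

1.74 °C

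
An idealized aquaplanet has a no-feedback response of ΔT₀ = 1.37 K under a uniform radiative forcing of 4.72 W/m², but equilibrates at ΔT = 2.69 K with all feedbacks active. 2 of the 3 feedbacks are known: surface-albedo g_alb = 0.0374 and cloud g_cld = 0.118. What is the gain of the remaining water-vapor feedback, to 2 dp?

0.34

Amplification A = ΔT/ΔT₀ = 2.69/1.37 = 1.964.
Total gain g = 1 − 1/A = 1 − 1/1.964 = 0.4908.
Known gains sum to 0.0374 + 0.118 = 0.1554.
g_wv = 0.4908 − 0.1554 = 0.34.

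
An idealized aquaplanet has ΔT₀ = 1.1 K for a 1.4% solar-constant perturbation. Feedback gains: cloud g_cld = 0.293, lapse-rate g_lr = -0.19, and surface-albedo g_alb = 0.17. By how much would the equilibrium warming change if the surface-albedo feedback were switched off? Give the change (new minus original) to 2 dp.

Original: g = 0.273, ΔT = 1.1/(1−0.273) = 1.5131 K.
Without surface-albedo: g' = 0.103, ΔT' = 1.1/(1−0.103) = 1.2263 K.
Change = 1.2263 − 1.5131 = -0.29 K.

-0.29 K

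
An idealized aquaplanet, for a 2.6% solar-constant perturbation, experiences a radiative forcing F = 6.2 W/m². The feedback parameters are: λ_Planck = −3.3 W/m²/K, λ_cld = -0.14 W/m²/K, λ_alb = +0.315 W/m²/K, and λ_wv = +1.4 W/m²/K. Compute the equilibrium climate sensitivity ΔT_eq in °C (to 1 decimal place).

3.6 °C

Net feedback parameter λ = (−3.3) + (-0.14) + (+0.315) + (+1.4) = -1.725 W/m²/K.
ΔT = −F/λ = −6.2/(-1.725) = 3.6 °C.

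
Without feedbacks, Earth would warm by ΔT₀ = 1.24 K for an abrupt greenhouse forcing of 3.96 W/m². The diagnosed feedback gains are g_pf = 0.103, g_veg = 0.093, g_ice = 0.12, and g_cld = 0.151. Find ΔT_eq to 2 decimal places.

Total gain g = 0.103 + 0.093 + 0.12 + 0.151 = 0.467.
Amplification A = 1/(1 − 0.467) = 1.876.
ΔT = 1.24 × 1.876 = 2.33 K.

2.33 K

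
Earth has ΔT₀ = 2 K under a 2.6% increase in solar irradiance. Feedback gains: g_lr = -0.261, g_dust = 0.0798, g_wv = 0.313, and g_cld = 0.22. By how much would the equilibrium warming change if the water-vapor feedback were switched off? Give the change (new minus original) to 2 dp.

-1.00 K

Original: g = 0.3518, ΔT = 2/(1−0.3518) = 3.0855 K.
Without water-vapor: g' = 0.0388, ΔT' = 2/(1−0.0388) = 2.0807 K.
Change = 2.0807 − 3.0855 = -1.00 K.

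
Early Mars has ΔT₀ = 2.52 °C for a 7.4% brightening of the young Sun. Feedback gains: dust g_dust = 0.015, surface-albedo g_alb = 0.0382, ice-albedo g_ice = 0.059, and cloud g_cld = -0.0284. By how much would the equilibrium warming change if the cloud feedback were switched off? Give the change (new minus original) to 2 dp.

0.09 °C

Original: g = 0.0838, ΔT = 2.52/(1−0.0838) = 2.7505 °C.
Without cloud: g' = 0.1122, ΔT' = 2.52/(1−0.1122) = 2.8385 °C.
Change = 2.8385 − 2.7505 = 0.09 °C.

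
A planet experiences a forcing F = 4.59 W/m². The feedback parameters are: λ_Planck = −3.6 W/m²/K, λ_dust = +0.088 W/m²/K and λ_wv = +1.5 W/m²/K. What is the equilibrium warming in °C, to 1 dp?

2.3 °C

Net feedback parameter λ = (−3.6) + (+0.088) + (+1.5) = -2.012 W/m²/K.
ΔT = −F/λ = −4.59/(-2.012) = 2.3 °C.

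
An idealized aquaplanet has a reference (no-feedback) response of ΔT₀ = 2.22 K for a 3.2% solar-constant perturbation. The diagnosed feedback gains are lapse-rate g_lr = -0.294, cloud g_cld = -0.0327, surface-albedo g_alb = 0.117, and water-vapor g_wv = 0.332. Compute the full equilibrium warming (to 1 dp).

Total gain g = -0.294 − 0.0327 + 0.117 + 0.332 = 0.1223.
Amplification A = 1/(1 − 0.1223) = 1.139.
ΔT = 2.22 × 1.139 = 2.5 K.

2.5 K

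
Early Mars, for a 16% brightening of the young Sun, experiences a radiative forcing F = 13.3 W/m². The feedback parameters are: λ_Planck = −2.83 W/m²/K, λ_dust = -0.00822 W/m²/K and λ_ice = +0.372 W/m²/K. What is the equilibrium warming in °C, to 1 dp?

Net feedback parameter λ = (−2.83) + (-0.00822) + (+0.372) = -2.46622 W/m²/K.
ΔT = −F/λ = −13.3/(-2.46622) = 5.4 °C.

5.4 °C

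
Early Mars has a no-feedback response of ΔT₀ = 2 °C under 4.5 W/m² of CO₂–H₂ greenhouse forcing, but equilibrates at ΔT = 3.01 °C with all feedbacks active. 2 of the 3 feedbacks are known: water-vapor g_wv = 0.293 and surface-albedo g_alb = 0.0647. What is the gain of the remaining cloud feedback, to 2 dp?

Amplification A = ΔT/ΔT₀ = 3.01/2 = 1.505.
Total gain g = 1 − 1/A = 1 − 1/1.505 = 0.3355.
Known gains sum to 0.293 + 0.0647 = 0.3577.
g_cld = 0.3355 − 0.3577 = -0.02.

-0.02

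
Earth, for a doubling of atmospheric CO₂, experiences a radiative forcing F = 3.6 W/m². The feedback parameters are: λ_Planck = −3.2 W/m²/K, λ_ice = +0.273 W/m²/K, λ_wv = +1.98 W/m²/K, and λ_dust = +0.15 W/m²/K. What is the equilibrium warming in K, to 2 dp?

Net feedback parameter λ = (−3.2) + (+0.273) + (+1.98) + (+0.15) = -0.797 W/m²/K.
ΔT = −F/λ = −3.6/(-0.797) = 4.52 K.

4.52 K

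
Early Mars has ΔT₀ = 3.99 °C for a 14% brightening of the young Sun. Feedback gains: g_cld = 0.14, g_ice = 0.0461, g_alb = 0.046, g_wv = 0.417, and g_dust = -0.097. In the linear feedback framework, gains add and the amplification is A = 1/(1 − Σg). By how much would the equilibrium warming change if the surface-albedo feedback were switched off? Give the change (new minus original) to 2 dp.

-0.83 °C

Original: g = 0.5521, ΔT = 3.99/(1−0.5521) = 8.9082 °C.
Without surface-albedo: g' = 0.5061, ΔT' = 3.99/(1−0.5061) = 8.0786 °C.
Change = 8.0786 − 8.9082 = -0.83 °C.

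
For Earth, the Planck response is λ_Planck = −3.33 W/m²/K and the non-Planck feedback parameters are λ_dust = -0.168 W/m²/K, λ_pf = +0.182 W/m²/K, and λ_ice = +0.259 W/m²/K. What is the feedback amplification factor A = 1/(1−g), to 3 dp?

1.089

Convert to gains: g_dust = -0.168/3.33 = -0.05045; g_pf = 0.182/3.33 = 0.05465; g_ice = 0.259/3.33 = 0.07778.
Total gain g = 0.08198.
A = 1/(1 − 0.08198) = 1.089.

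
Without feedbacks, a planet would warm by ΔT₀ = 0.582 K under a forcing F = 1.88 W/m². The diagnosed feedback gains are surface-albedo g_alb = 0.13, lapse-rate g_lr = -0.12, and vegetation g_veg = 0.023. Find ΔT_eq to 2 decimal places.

Total gain g = 0.13 − 0.12 + 0.023 = 0.033.
Amplification A = 1/(1 − 0.033) = 1.034.
ΔT = 0.582 × 1.034 = 0.60 K.

0.60 K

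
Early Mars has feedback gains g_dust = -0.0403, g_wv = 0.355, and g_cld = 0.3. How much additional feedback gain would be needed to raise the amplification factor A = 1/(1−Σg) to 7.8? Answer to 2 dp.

0.26

Current total gain = 0.6147.
Target gain for A = 7.8: g* = 1 − 1/7.8 = 0.8718.
Additional gain needed = 0.8718 − 0.6147 = 0.26.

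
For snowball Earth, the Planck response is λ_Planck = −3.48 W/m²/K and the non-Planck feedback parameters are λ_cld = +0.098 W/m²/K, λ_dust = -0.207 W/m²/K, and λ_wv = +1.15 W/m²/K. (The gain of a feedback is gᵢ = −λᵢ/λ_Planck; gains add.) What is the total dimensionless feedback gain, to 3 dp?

Convert to gains: g_cld = 0.098/3.48 = 0.02816; g_dust = -0.207/3.48 = -0.05948; g_wv = 1.15/3.48 = 0.3305.
Total gain g = 0.29918.

0.299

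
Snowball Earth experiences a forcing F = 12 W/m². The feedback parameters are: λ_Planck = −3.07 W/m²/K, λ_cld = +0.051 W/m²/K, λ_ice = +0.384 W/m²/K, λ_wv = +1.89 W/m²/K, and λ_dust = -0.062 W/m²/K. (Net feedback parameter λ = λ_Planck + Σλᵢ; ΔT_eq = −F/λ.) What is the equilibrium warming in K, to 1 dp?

14.9 K

Net feedback parameter λ = (−3.07) + (+0.051) + (+0.384) + (+1.89) + (-0.062) = -0.807 W/m²/K.
ΔT = −F/λ = −12/(-0.807) = 14.9 K.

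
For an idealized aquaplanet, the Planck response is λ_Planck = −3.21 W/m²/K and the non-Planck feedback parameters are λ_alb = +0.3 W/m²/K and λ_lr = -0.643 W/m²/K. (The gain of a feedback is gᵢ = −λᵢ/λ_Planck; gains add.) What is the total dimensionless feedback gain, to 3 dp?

Convert to gains: g_alb = 0.3/3.21 = 0.09346; g_lr = -0.643/3.21 = -0.2003.
Total gain g = -0.10684.

-0.107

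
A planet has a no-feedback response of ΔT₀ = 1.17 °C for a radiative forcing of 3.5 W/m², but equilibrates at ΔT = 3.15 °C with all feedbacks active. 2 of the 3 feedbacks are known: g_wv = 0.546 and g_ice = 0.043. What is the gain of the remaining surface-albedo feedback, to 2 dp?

Amplification A = ΔT/ΔT₀ = 3.15/1.17 = 2.692.
Total gain g = 1 − 1/A = 1 − 1/2.692 = 0.6285.
Known gains sum to 0.546 + 0.043 = 0.589.
g_alb = 0.6285 − 0.589 = 0.04.

0.04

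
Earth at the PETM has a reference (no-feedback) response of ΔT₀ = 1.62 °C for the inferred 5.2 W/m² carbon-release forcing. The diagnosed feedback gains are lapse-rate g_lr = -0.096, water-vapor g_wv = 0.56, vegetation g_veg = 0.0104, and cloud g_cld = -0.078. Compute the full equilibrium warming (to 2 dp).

Total gain g = -0.096 + 0.56 + 0.0104 − 0.078 = 0.3964.
Amplification A = 1/(1 − 0.3964) = 1.657.
ΔT = 1.62 × 1.657 = 2.68 °C.

2.68 °C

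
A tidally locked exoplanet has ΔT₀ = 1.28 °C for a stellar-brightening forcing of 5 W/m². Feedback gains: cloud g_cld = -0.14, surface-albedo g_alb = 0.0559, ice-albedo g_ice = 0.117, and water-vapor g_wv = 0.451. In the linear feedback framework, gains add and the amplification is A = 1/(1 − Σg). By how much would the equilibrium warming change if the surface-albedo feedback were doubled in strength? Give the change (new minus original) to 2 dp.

Original: g = 0.4839, ΔT = 1.28/(1−0.4839) = 2.4801 °C.
With doubled surface-albedo: g' = 0.5398, ΔT' = 1.28/(1−0.5398) = 2.7814 °C.
Change = 2.7814 − 2.4801 = 0.30 °C.

0.30 °C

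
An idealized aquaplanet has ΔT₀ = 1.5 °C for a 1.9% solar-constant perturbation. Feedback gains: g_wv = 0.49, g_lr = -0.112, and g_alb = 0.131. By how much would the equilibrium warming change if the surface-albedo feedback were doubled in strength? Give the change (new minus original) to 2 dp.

1.11 °C

Original: g = 0.509, ΔT = 1.5/(1−0.509) = 3.0550 °C.
With doubled surface-albedo: g' = 0.64, ΔT' = 1.5/(1−0.64) = 4.1667 °C.
Change = 4.1667 − 3.0550 = 1.11 °C.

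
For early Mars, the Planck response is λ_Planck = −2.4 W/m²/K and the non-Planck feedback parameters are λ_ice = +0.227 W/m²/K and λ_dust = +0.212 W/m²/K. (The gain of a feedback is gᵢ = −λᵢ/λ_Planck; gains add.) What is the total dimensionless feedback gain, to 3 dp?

Convert to gains: g_ice = 0.227/2.4 = 0.09458; g_dust = 0.212/2.4 = 0.08833.
Total gain g = 0.18291.

0.183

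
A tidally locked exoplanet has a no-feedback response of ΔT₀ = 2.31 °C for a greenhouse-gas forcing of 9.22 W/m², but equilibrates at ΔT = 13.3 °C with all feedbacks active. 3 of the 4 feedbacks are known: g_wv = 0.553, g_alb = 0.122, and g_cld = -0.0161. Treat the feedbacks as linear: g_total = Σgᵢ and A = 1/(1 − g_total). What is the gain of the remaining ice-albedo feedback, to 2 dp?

Amplification A = ΔT/ΔT₀ = 13.3/2.31 = 5.758.
Total gain g = 1 − 1/A = 1 − 1/5.758 = 0.8263.
Known gains sum to 0.553 + 0.122 − 0.0161 = 0.6589.
g_ice = 0.8263 − 0.6589 = 0.17.

0.17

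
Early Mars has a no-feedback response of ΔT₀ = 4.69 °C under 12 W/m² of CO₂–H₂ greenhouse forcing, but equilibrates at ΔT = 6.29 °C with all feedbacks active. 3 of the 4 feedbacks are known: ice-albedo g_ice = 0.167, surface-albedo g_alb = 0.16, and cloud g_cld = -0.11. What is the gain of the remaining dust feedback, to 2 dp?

0.04

Amplification A = ΔT/ΔT₀ = 6.29/4.69 = 1.341.
Total gain g = 1 − 1/A = 1 − 1/1.341 = 0.2543.
Known gains sum to 0.167 + 0.16 − 0.11 = 0.217.
g_dust = 0.2543 − 0.217 = 0.04.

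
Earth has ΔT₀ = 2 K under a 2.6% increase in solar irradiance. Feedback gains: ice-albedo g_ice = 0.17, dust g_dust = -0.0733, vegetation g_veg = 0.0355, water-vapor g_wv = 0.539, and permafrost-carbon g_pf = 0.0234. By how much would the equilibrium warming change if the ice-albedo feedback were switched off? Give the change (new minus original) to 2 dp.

Original: g = 0.6946, ΔT = 2/(1−0.6946) = 6.5488 K.
Without ice-albedo: g' = 0.5246, ΔT' = 2/(1−0.5246) = 4.2070 K.
Change = 4.2070 − 6.5488 = -2.34 K.

-2.34 K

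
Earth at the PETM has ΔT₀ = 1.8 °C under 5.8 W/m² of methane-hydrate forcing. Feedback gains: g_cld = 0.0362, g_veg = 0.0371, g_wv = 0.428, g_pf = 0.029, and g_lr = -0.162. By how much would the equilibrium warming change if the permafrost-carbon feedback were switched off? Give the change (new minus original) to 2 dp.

-0.13 °C

Original: g = 0.3683, ΔT = 1.8/(1−0.3683) = 2.8495 °C.
Without permafrost-carbon: g' = 0.3393, ΔT' = 1.8/(1−0.3393) = 2.7244 °C.
Change = 2.7244 − 2.8495 = -0.13 °C.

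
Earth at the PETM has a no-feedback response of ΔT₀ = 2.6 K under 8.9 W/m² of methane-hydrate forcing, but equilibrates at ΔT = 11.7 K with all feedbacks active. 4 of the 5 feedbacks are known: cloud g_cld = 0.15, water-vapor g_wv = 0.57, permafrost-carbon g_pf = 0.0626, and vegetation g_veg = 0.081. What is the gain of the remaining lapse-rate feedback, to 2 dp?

-0.09

Amplification A = ΔT/ΔT₀ = 11.7/2.6 = 4.5.
Total gain g = 1 − 1/A = 1 − 1/4.5 = 0.7778.
Known gains sum to 0.15 + 0.57 + 0.0626 + 0.081 = 0.8636.
g_lr = 0.7778 − 0.8636 = -0.09.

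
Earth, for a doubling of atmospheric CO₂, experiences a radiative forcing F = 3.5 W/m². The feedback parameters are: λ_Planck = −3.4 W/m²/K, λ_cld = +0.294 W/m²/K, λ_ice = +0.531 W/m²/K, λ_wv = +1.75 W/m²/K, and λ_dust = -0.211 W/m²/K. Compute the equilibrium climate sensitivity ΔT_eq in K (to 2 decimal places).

3.38 K

Net feedback parameter λ = (−3.4) + (+0.294) + (+0.531) + (+1.75) + (-0.211) = -1.036 W/m²/K.
ΔT = −F/λ = −3.5/(-1.036) = 3.38 K.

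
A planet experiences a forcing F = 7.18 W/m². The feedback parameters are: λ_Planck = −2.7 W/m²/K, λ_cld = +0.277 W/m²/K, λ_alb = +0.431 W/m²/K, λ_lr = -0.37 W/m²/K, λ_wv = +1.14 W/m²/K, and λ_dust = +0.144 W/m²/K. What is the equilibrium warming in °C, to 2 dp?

Net feedback parameter λ = (−2.7) + (+0.277) + (+0.431) + (-0.37) + (+1.14) + (+0.144) = -1.078 W/m²/K.
ΔT = −F/λ = −7.18/(-1.078) = 6.66 °C.

6.66 °C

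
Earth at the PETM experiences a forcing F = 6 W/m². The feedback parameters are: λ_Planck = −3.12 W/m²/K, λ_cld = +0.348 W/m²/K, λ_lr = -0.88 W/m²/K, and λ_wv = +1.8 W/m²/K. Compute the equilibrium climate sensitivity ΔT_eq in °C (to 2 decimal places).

3.24 °C

Net feedback parameter λ = (−3.12) + (+0.348) + (-0.88) + (+1.8) = -1.852 W/m²/K.
ΔT = −F/λ = −6/(-1.852) = 3.24 °C.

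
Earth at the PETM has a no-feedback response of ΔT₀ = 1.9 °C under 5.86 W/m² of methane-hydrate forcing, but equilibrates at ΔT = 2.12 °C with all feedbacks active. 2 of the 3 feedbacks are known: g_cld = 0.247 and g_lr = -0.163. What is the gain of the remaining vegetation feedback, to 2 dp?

0.02

Amplification A = ΔT/ΔT₀ = 2.12/1.9 = 1.116.
Total gain g = 1 − 1/A = 1 − 1/1.116 = 0.1039.
Known gains sum to 0.247 − 0.163 = 0.084.
g_veg = 0.1039 − 0.084 = 0.02.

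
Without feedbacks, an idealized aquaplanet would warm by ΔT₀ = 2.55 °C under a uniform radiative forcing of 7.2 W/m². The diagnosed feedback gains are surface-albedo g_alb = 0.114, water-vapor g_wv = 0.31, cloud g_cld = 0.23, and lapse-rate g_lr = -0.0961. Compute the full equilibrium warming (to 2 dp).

Total gain g = 0.114 + 0.31 + 0.23 − 0.0961 = 0.5579.
Amplification A = 1/(1 − 0.5579) = 2.262.
ΔT = 2.55 × 2.262 = 5.77 °C.

5.77 °C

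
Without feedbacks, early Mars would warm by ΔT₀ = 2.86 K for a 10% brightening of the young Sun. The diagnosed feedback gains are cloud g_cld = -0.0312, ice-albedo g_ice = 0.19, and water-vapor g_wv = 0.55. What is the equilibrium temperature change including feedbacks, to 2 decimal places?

9.82 K

Total gain g = -0.0312 + 0.19 + 0.55 = 0.7088.
Amplification A = 1/(1 − 0.7088) = 3.434.
ΔT = 2.86 × 3.434 = 9.82 K.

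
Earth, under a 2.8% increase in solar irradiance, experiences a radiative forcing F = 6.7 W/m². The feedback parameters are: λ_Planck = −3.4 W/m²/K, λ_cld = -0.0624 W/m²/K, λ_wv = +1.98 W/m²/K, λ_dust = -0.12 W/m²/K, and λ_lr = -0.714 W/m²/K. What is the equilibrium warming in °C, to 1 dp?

2.9 °C

Net feedback parameter λ = (−3.4) + (-0.0624) + (+1.98) + (-0.12) + (-0.714) = -2.3164 W/m²/K.
ΔT = −F/λ = −6.7/(-2.3164) = 2.9 °C.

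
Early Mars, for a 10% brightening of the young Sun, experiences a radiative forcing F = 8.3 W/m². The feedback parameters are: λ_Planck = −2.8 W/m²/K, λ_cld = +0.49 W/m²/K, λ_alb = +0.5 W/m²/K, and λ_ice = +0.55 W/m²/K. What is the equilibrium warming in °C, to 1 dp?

Net feedback parameter λ = (−2.8) + (+0.49) + (+0.5) + (+0.55) = -1.26 W/m²/K.
ΔT = −F/λ = −8.3/(-1.26) = 6.6 °C.

6.6 °C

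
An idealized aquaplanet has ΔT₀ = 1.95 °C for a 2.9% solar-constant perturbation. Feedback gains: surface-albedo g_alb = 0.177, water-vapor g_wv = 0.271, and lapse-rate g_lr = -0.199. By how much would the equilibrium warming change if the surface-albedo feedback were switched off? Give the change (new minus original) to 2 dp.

Original: g = 0.249, ΔT = 1.95/(1−0.249) = 2.5965 °C.
Without surface-albedo: g' = 0.072, ΔT' = 1.95/(1−0.072) = 2.1013 °C.
Change = 2.1013 − 2.5965 = -0.50 °C.

-0.50 °C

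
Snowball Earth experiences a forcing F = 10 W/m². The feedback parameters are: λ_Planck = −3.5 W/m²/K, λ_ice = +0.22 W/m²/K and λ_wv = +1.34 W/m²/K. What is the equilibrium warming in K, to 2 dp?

5.15 K

Net feedback parameter λ = (−3.5) + (+0.22) + (+1.34) = -1.94 W/m²/K.
ΔT = −F/λ = −10/(-1.94) = 5.15 K.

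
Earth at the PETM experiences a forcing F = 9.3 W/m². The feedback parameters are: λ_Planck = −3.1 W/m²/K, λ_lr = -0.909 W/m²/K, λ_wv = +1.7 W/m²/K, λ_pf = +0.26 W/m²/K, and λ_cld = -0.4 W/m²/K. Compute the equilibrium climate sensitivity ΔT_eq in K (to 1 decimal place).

Net feedback parameter λ = (−3.1) + (-0.909) + (+1.7) + (+0.26) + (-0.4) = -2.449 W/m²/K.
ΔT = −F/λ = −9.3/(-2.449) = 3.8 K.

3.8 K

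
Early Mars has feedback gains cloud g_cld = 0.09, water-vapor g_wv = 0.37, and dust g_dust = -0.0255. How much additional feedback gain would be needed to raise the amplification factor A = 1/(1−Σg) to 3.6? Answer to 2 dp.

Current total gain = 0.4345.
Target gain for A = 3.6: g* = 1 − 1/3.6 = 0.7222.
Additional gain needed = 0.7222 − 0.4345 = 0.29.

0.29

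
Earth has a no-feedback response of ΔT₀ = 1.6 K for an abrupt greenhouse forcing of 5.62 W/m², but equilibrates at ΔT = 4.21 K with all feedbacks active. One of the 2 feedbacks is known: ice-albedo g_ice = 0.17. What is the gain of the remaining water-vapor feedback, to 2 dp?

Amplification A = ΔT/ΔT₀ = 4.21/1.6 = 2.631.
Total gain g = 1 − 1/A = 1 − 1/2.631 = 0.6199.
The known gain is 0.17.
g_wv = 0.6199 − 0.17 = 0.45.

0.45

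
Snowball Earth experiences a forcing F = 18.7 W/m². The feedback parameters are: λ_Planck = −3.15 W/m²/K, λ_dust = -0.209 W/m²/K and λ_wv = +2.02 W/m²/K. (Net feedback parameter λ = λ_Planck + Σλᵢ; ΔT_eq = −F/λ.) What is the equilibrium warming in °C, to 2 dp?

Net feedback parameter λ = (−3.15) + (-0.209) + (+2.02) = -1.339 W/m²/K.
ΔT = −F/λ = −18.7/(-1.339) = 13.97 °C.

13.97 °C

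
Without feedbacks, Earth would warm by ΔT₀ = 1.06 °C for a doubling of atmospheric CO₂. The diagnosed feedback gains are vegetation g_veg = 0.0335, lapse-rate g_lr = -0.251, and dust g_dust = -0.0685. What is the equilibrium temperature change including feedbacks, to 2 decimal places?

Total gain g = 0.0335 − 0.251 − 0.0685 = -0.286.
Amplification A = 1/(1 + 0.286) = 0.7776.
ΔT = 1.06 × 0.7776 = 0.82 °C.

0.82 °C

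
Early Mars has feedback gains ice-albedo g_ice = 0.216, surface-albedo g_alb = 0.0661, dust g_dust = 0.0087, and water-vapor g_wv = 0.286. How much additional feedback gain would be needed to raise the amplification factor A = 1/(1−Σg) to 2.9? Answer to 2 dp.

0.08

Current total gain = 0.5768.
Target gain for A = 2.9: g* = 1 − 1/2.9 = 0.6552.
Additional gain needed = 0.6552 − 0.5768 = 0.08.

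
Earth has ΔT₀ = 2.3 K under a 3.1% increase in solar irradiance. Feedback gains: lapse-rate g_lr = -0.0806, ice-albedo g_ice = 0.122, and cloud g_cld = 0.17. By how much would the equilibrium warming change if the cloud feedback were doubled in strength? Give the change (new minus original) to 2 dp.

Original: g = 0.2114, ΔT = 2.3/(1−0.2114) = 2.9166 K.
With doubled cloud: g' = 0.3814, ΔT' = 2.3/(1−0.3814) = 3.7181 K.
Change = 3.7181 − 2.9166 = 0.80 K.

0.80 K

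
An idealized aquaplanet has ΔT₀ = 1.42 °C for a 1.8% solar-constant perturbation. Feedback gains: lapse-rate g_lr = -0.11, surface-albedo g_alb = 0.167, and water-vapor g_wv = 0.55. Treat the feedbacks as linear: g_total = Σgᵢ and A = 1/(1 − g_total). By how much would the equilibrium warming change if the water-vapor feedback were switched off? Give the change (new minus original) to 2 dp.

-2.11 °C

Original: g = 0.607, ΔT = 1.42/(1−0.607) = 3.6132 °C.
Without water-vapor: g' = 0.057, ΔT' = 1.42/(1−0.057) = 1.5058 °C.
Change = 1.5058 − 3.6132 = -2.11 °C.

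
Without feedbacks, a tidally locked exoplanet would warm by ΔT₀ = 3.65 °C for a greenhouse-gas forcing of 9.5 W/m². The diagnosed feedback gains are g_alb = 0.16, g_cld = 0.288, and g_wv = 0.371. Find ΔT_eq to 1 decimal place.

Total gain g = 0.16 + 0.288 + 0.371 = 0.819.
Amplification A = 1/(1 − 0.819) = 5.525.
ΔT = 3.65 × 5.525 = 20.2 °C.

20.2 °C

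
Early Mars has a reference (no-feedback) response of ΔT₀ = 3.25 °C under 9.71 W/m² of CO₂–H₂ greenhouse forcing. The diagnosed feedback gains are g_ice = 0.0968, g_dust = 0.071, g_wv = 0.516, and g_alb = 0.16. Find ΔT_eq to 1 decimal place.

Total gain g = 0.0968 + 0.071 + 0.516 + 0.16 = 0.8438.
Amplification A = 1/(1 − 0.8438) = 6.402.
ΔT = 3.25 × 6.402 = 20.8 °C.

20.8 °C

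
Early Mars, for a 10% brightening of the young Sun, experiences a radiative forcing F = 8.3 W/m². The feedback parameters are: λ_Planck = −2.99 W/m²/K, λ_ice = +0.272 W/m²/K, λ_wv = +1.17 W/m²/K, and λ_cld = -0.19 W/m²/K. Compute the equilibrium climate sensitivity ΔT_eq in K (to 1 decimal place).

4.8 K

Net feedback parameter λ = (−2.99) + (+0.272) + (+1.17) + (-0.19) = -1.738 W/m²/K.
ΔT = −F/λ = −8.3/(-1.738) = 4.8 K.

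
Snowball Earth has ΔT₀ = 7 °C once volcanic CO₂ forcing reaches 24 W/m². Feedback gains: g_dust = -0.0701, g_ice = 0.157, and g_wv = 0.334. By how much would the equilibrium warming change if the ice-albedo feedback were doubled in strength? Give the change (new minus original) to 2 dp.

4.50 °C

Original: g = 0.4209, ΔT = 7/(1−0.4209) = 12.0877 °C.
With doubled ice-albedo: g' = 0.5779, ΔT' = 7/(1−0.5779) = 16.5837 °C.
Change = 16.5837 − 12.0877 = 4.50 °C.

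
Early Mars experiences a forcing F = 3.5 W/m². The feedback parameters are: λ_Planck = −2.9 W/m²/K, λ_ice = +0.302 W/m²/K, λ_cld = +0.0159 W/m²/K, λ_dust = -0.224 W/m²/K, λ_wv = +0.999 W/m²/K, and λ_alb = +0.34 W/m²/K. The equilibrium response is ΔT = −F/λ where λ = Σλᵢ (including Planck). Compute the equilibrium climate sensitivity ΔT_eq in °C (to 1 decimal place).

2.4 °C

Net feedback parameter λ = (−2.9) + (+0.302) + (+0.0159) + (-0.224) + (+0.999) + (+0.34) = -1.4671 W/m²/K.
ΔT = −F/λ = −3.5/(-1.4671) = 2.4 °C.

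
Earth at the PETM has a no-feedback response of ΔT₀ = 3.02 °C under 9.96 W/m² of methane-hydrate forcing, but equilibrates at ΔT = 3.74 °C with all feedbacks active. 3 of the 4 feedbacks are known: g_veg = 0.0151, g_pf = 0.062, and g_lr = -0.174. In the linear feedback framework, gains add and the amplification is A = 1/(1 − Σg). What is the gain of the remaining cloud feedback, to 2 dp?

Amplification A = ΔT/ΔT₀ = 3.74/3.02 = 1.238.
Total gain g = 1 − 1/A = 1 − 1/1.238 = 0.1922.
Known gains sum to 0.0151 + 0.062 − 0.174 = -0.0969.
g_cld = 0.1922 + 0.0969 = 0.29.

0.29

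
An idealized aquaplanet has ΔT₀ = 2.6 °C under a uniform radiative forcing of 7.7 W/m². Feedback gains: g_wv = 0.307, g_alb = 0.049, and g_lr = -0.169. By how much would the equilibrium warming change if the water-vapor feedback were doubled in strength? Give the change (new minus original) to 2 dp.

Original: g = 0.187, ΔT = 2.6/(1−0.187) = 3.1980 °C.
With doubled water-vapor: g' = 0.494, ΔT' = 2.6/(1−0.494) = 5.1383 °C.
Change = 5.1383 − 3.1980 = 1.94 °C.

1.94 °C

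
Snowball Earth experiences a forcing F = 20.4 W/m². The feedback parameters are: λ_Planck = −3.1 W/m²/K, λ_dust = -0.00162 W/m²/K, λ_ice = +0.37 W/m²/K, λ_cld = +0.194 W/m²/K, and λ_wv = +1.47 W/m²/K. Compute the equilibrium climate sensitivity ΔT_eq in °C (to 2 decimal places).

Net feedback parameter λ = (−3.1) + (-0.00162) + (+0.37) + (+0.194) + (+1.47) = -1.06762 W/m²/K.
ΔT = −F/λ = −20.4/(-1.06762) = 19.11 °C.

19.11 °C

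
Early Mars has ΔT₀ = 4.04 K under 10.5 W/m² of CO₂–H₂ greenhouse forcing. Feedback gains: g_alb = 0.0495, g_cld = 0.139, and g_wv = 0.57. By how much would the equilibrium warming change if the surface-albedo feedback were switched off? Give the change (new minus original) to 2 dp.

-2.85 K

Original: g = 0.7585, ΔT = 4.04/(1−0.7585) = 16.7288 K.
Without surface-albedo: g' = 0.709, ΔT' = 4.04/(1−0.709) = 13.8832 K.
Change = 13.8832 − 16.7288 = -2.85 K.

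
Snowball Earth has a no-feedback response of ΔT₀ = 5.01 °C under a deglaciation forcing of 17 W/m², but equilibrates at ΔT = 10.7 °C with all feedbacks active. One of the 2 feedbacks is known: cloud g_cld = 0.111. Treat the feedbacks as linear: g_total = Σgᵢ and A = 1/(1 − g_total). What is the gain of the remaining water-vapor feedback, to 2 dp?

0.42

Amplification A = ΔT/ΔT₀ = 10.7/5.01 = 2.136.
Total gain g = 1 − 1/A = 1 − 1/2.136 = 0.5318.
The known gain is 0.111.
g_wv = 0.5318 − 0.111 = 0.42.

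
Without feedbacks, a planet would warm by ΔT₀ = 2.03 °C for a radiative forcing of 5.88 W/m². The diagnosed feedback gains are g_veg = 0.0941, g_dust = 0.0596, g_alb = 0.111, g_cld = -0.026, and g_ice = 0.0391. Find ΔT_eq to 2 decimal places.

2.81 °C

Total gain g = 0.0941 + 0.0596 + 0.111 − 0.026 + 0.0391 = 0.2778.
Amplification A = 1/(1 − 0.2778) = 1.385.
ΔT = 2.03 × 1.385 = 2.81 °C.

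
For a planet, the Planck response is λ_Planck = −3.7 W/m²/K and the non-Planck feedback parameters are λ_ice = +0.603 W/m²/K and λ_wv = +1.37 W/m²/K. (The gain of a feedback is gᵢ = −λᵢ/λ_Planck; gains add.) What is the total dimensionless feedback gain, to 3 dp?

Convert to gains: g_ice = 0.603/3.7 = 0.163; g_wv = 1.37/3.7 = 0.3703.
Total gain g = 0.5333.

0.533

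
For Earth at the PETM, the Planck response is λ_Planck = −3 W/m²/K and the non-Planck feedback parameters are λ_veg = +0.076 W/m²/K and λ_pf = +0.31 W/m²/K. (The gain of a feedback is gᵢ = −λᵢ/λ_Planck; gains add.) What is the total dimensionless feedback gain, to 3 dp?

0.129

Convert to gains: g_veg = 0.076/3 = 0.02533; g_pf = 0.31/3 = 0.1033.
Total gain g = 0.12863.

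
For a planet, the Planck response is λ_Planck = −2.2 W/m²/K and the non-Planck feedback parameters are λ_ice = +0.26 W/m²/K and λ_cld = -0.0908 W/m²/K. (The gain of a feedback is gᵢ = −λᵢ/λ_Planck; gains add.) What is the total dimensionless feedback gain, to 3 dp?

0.077

Convert to gains: g_ice = 0.26/2.2 = 0.1182; g_cld = -0.0908/2.2 = -0.04127.
Total gain g = 0.07693.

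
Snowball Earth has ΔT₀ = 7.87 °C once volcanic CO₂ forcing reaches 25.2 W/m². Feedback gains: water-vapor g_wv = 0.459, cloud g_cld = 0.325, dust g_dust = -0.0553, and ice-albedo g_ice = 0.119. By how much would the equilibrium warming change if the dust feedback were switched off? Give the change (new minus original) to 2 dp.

Original: g = 0.8477, ΔT = 7.87/(1−0.8477) = 51.6743 °C.
Without dust: g' = 0.903, ΔT' = 7.87/(1−0.903) = 81.1340 °C.
Change = 81.1340 − 51.6743 = 29.46 °C.

29.46 °C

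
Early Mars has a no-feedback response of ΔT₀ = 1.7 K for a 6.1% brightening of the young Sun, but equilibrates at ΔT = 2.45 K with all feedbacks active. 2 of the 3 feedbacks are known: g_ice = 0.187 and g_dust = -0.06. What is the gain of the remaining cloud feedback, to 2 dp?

0.18

Amplification A = ΔT/ΔT₀ = 2.45/1.7 = 1.441.
Total gain g = 1 − 1/A = 1 − 1/1.441 = 0.306.
Known gains sum to 0.187 − 0.06 = 0.127.
g_cld = 0.306 − 0.127 = 0.18.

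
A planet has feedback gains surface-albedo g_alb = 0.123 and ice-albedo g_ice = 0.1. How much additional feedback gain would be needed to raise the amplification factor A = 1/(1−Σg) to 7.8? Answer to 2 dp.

Current total gain = 0.223.
Target gain for A = 7.8: g* = 1 − 1/7.8 = 0.8718.
Additional gain needed = 0.8718 − 0.223 = 0.65.

0.65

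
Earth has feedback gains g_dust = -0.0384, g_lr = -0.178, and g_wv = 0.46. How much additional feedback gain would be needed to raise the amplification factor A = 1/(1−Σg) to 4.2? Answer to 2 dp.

Current total gain = 0.2436.
Target gain for A = 4.2: g* = 1 − 1/4.2 = 0.7619.
Additional gain needed = 0.7619 − 0.2436 = 0.52.

0.52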